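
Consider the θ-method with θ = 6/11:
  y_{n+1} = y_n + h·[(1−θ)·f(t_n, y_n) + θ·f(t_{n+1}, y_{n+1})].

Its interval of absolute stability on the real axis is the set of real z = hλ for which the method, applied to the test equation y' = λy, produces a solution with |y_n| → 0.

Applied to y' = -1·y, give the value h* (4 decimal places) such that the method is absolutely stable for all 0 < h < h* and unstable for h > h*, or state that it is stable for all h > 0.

With y'=λy (z=hλ):
  y_{n+1} = y_n + z·[5/11·y_n + 6/11·y_{n+1}] ⇒ (1 − 6/11z)y_{n+1} = (1 + 5/11z)y_n
  R(z) = (1 + 5/11z)/(1 − 6/11z).

Find x<0 with |R(x)|<1.
x=-1.4: |R|=0.2062
x=-2: |R|=0.0435
x=-10: |R|=0.5493
x=-100: |R|=0.8003
θ=6/11≥1/2 ⇒ |1+5/11x|<|1−6/11x| ∀x<0 ⇒ unbounded interval.

unbounded; (−∞, 0). Any h>0 works for λ=-1.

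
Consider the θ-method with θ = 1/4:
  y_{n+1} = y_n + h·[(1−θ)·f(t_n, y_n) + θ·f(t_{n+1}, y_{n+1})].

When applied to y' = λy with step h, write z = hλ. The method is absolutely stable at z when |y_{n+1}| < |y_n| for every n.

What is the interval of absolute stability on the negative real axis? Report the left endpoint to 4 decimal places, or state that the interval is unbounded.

With y'=λy (z=hλ):
  y_{n+1} = y_n + z·[3/4·y_n + 1/4·y_{n+1}] ⇒ (1 − 1/4z)y_{n+1} = (1 + 3/4z)y_n
  Hence R(z) = (1 + 3/4z)/(1 − 1/4z).

Solve |R(x)|<1 on ℝ⁻.
x=-1.35: |R|=0.0093
R=−1: 1+3/4x = −1+1/4x ⇒ -1/2x=2 ⇒ x=2/(-1/2)=-4.0000
Confirm numerically:
  x=-3.808: |R|=0.95082 <1
  x=-2.621: |R|=0.58345 <1
  x=-2.376: |R|=0.49059 <1
  x=-4.253: |R|=1.06131 >1
  x=-4.132: |R|=1.03246 >1
  x=-4.042: |R|=1.01045 >1
So |R|<1 on (-4.0000, 0).

(-4.0000, 0).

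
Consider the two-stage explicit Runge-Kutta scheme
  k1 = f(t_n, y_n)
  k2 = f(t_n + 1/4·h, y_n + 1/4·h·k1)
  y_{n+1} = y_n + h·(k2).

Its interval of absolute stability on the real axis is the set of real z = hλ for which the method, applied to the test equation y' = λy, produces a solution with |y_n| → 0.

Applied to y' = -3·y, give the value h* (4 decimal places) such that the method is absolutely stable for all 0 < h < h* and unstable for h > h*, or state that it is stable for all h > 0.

With y'=λy (z=hλ):
  k1=λy_n ⇒ h·k1=z·y_n;  k2=λ(1+1/4z)y_n ⇒ h·k2=z(1+1/4z)y_n
  y_{n+1}/y_n = 1 + z(1+1/4z) = 1 + z + 1/4z²
  ⇒ R(z) = 1 + z + 1/4z².

Solve |R(x)|<1 on ℝ⁻.
x=-1.52: |R|=0.0576
R=1: x+1/4x²=0 ⇒ x=−4=-4.0000; min R=1−1/(4·1/4)=0.0000>−1
Confirm numerically:
  x=-3.526: |R|=0.58217 <1
  x=-3.468: |R|=0.53876 <1
  x=-3.141: |R|=0.32547 <1
  x=-4.380: |R|=1.41610 >1
  x=-4.183: |R|=1.19137 >1
  x=-4.071: |R|=1.07226 >1
So |R|<1 on (-4.0000, 0).

(-4.0000,0); λ=-3 ⇒ h* = (4)/3 = 1.3333.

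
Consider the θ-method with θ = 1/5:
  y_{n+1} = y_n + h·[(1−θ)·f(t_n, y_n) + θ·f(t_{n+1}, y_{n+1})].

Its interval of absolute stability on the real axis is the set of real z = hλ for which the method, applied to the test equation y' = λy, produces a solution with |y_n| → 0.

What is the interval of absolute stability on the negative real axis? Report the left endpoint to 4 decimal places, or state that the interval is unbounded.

Set f=λy, z=hλ:
  y_{n+1} = y_n + z·[4/5·y_n + 1/5·y_{n+1}] ⇒ (1 − 1/5z)y_{n+1} = (1 + 4/5z)y_n
  so R(z) = (1 + 4/5z)/(1 − 1/5z).

Solve |R(x)|<1 on ℝ⁻.
x=-0.87: |R|=0.2589
R=−1: 1+4/5x = −1+1/5x ⇒ -3/5x=2 ⇒ x=2/(-3/5)=-3.3333
Confirm numerically:
  x=-2.833: |R|=0.80837 <1
  x=-2.782: |R|=0.78746 <1
  x=-1.866: |R|=0.35887 <1
  x=-3.893: |R|=1.18880 >1
  x=-3.888: |R|=1.18722 >1
Stable set (-3.3333, 0).

z∈(-3.3333,0).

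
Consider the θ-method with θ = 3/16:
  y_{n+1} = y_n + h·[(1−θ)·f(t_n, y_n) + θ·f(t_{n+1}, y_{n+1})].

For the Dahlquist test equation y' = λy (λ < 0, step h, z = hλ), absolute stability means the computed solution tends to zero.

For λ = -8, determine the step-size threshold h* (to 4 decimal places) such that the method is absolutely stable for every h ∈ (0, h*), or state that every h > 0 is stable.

With y'=λy (z=hλ):
  y_{n+1} = y_n + z·[13/16·y_n + 3/16·y_{n+1}] ⇒ (1 − 3/16z)y_{n+1} = (1 + 13/16z)y_n
  so R(z) = (1 + 13/16z)/(1 − 3/16z).

Find x<0 with |R(x)|<1.
x=-0.6: |R|=0.4607
R=−1: 1+13/16x = −1+3/16x ⇒ -5/8x=2 ⇒ x=2/(-5/8)=-3.2000
Confirm numerically:
  x=-2.000: |R|=0.45455 <1
  x=-1.931: |R|=0.41770 <1
  x=-1.790: |R|=0.34020 <1
  x=-3.671: |R|=1.17436 >1
  x=-3.277: |R|=1.02981 >1
So |R|<1 on (-3.2000, 0).

(-3.2000,0); λ=-8 ⇒ h* = (16/5)/8 = 0.4000.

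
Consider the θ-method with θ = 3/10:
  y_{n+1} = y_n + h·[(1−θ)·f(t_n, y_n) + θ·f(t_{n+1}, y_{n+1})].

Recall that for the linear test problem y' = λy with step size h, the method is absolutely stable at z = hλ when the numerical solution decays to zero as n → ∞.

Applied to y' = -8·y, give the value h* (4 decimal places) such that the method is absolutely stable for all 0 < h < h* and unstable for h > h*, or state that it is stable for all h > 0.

On y'=λy, z=hλ:
  y_{n+1} = y_n + z·[7/10·y_n + 3/10·y_{n+1}] ⇒ (1 − 3/10z)y_{n+1} = (1 + 7/10z)y_n
  R(z) = (1 + 7/10z)/(1 − 3/10z).

Boundary: |R(x)|=1, x<0.
x=-1.43: |R|=0.0007
R=−1: 1+7/10x = −1+3/10x ⇒ -2/5x=2 ⇒ x=2/(-2/5)=-5.0000
Confirm numerically:
  x=-4.291: |R|=0.87601 <1
  x=-3.241: |R|=0.64326 <1
  x=-3.063: |R|=0.59623 <1
  x=-2.247: |R|=0.34221 <1
  x=-5.424: |R|=1.06456 >1
  x=-5.125: |R|=1.01970 >1
So |R|<1 on (-5.0000, 0).

(-5.0000,0); λ=-8 ⇒ h* = (5)/8 = 0.6250.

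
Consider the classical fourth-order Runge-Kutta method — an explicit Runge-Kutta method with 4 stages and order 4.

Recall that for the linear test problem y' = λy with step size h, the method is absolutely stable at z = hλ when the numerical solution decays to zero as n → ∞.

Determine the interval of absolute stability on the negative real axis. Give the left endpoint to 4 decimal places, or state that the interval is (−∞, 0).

Test eqn y'=λy, z=hλ:
  order 4, 4-stage ⇒ R(z)=1+z+z^2/2+z^3/6+z^4/24
  (e.g. R(-1.08)=0.34994, |R|=0.34994)

Boundary: |R(x)|=1, x<0.
x=-1.08: |R|=0.3499
|R(-2.89)|=1.1697 |R(-2.65)|=0.8145 |R(-1.21)|=0.3161
Bisect:
  x_lo=-3.4674 |R|=2.6189  x_hi=-0.2635 |R|=0.7683
  mid=-1.86546 |R|=0.29715 →hi
  mid=-2.66643 |R|=0.83509 →hi
  mid=-3.06691 |R|=1.51452 →lo
  mid=-2.86667 |R|=1.12979 →lo
  mid=-2.76655 |R|=0.97211 →hi
  mid=-2.81661 |R|=1.04825 →lo
  mid=-2.79158 |R|=1.00952 →lo
  ...
  [-2.78532,-2.78513] ⇒ x*=-2.7853
Interval (-2.7853, 0).

(-2.7853, 0).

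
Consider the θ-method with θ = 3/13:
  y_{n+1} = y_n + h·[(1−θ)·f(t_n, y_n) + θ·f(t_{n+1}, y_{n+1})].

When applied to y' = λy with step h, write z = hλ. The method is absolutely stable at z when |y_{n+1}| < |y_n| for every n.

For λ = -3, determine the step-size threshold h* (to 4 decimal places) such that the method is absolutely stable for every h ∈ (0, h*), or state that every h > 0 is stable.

On y'=λy, z=hλ:
  y_{n+1} = y_n + z·[10/13·y_n + 3/13·y_{n+1}] ⇒ (1 − 3/13z)y_{n+1} = (1 + 10/13z)y_n
  so R(z) = (1 + 10/13z)/(1 − 3/13z).

Boundary: |R(x)|=1, x<0.
x=-1.02: |R|=0.1743
R=−1: 1+10/13x = −1+3/13x ⇒ -7/13x=2 ⇒ x=2/(-7/13)=-3.7143
Confirm numerically:
  x=-3.365: |R|=0.89413 <1
  x=-2.162: |R|=0.44237 <1
  x=-1.927: |R|=0.33385 <1
  x=-1.680: |R|=0.21064 <1
  x=-4.238: |R|=1.14257 >1
  x=-3.986: |R|=1.07621 >1
  x=-3.855: |R|=1.04010 >1
Interval (-3.7143, 0).

(-3.7143,0); λ=-3 ⇒ h* = (26/7)/3 = 1.2381.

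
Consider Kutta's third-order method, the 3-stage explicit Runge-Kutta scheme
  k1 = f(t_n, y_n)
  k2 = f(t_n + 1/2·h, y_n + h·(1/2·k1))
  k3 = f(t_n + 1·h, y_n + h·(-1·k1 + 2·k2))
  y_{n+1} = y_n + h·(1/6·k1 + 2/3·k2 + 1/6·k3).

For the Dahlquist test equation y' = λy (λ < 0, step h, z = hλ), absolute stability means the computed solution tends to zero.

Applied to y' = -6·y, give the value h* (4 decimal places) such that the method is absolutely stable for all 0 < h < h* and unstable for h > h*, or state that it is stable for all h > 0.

Test eqn y'=λy, z=hλ:
  order 3, 3-stage ⇒ R(z)=1+z+z^2/2+z^3/6
  (e.g. R(-0.38)=0.68305, |R|=0.68305)

Need |R(x)|<1, x<0.
x=-0.38: |R|=0.6831
|R(-2.44)|=0.8843 |R(-0.8)|=0.4347 |R(-0.56)|=0.5675
Bisect:
  x_lo=-3.0631 |R|=2.1618  x_hi=-0.0825 |R|=0.9208
  mid=-1.57280 |R|=0.01561 →hi
  mid=-2.31796 |R|=0.70720 →hi
  mid=-2.69053 |R|=1.31717 →lo
  mid=-2.50425 |R|=0.98608 →hi
  mid=-2.59739 |R|=1.14469 →lo
  mid=-2.55082 |R|=1.06370 →lo
  mid=-2.52753 |R|=1.02448 →lo
  ...
  [-2.51280,-2.51261] ⇒ x*=-2.5127
Interval (-2.5127, 0).

(-2.5127,0); λ=-6 ⇒ h* = 0.4188.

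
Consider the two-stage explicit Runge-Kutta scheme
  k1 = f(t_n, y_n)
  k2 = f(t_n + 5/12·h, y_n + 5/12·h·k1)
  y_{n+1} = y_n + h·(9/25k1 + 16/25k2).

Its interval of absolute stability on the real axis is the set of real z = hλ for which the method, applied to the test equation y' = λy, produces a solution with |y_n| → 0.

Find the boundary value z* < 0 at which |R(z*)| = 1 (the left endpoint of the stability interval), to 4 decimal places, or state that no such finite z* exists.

Test eqn y'=λy, z=hλ:
  k1=λy_n ⇒ h·k1=z·y_n;  k2=λ(1+5/12z)y_n ⇒ h·k2=z(1+5/12z)y_n
  y_{n+1}/y_n = 1 + 9/25z + 16/25z(1+5/12z) = 1 + z + 4/15z²
  R(z) = 1 + z + 4/15z².

Need |R(x)|<1, x<0.
x=-1.46: |R|=0.1084
R=1: x+4/15x²=0 ⇒ x=−15/4=-3.7500; min R=1−1/(4·4/15)=0.0625>−1
Confirm numerically:
  x=-3.656: |R|=0.90836 <1
  x=-3.233: |R|=0.55428 <1
  x=-1.764: |R|=0.06579 <1
  x=-3.985: |R|=1.24973 >1
  x=-3.940: |R|=1.19963 >1
Stable set (-3.7500, 0).

left endpoint -3.7500.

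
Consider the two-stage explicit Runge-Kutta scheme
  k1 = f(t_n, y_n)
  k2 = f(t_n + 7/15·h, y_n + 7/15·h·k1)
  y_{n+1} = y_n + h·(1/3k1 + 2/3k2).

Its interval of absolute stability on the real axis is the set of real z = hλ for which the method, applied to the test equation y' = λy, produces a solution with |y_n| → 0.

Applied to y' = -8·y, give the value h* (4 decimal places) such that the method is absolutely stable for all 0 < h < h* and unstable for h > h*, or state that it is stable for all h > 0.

On y'=λy, z=hλ:
  k1=λy_n ⇒ h·k1=z·y_n;  k2=λ(1+7/15z)y_n ⇒ h·k2=z(1+7/15z)y_n
  y_{n+1}/y_n = 1 + 1/3z + 2/3z(1+7/15z) = 1 + z + 14/45z²
  R(z) = 1 + z + 14/45z².

Find x<0 with |R(x)|<1.
x=-0.58: |R|=0.5247
R=1: x+14/45x²=0 ⇒ x=−45/14=-3.2143; min R=1−1/(4·14/45)=0.1964>−1
Confirm numerically:
  x=-2.624: |R|=0.51812 <1
  x=-2.313: |R|=0.35143 <1
  x=-2.144: |R|=0.28610 <1
  x=-1.832: |R|=0.21216 <1
  x=-3.635: |R|=1.47578 >1
  x=-3.615: |R|=1.45067 >1
Stable set (-3.2143, 0).

(-3.2143,0); λ=-8 ⇒ h* = (45/14)/8 = 0.4018.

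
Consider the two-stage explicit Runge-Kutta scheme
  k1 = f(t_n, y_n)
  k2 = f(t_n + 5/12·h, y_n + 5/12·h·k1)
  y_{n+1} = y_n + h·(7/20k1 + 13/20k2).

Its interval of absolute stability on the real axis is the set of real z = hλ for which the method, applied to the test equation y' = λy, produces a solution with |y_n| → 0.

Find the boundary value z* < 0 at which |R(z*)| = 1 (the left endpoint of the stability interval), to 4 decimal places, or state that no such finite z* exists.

On y'=λy, z=hλ:
  k1=λy_n ⇒ h·k1=z·y_n;  k2=λ(1+5/12z)y_n ⇒ h·k2=z(1+5/12z)y_n
  y_{n+1}/y_n = 1 + 7/20z + 13/20z(1+5/12z) = 1 + z + 13/48z²
  R(z) = 1 + z + 13/48z².

Need |R(x)|<1, x<0.
x=-1.74: |R|=0.0800
R=1: x+13/48x²=0 ⇒ x=−48/13=-3.6923; min R=1−1/(4·13/48)=0.0769>−1
Confirm numerically:
  x=-3.622: |R|=0.93103 <1
  x=-3.152: |R|=0.53876 <1
  x=-3.110: |R|=0.50953 <1
  x=-2.214: |R|=0.11357 <1
  x=-4.151: |R|=1.51568 >1
  x=-4.133: |R|=1.49329 >1
  x=-3.986: |R|=1.31705 >1
Stable set (-3.6923, 0).

left endpoint -3.6923.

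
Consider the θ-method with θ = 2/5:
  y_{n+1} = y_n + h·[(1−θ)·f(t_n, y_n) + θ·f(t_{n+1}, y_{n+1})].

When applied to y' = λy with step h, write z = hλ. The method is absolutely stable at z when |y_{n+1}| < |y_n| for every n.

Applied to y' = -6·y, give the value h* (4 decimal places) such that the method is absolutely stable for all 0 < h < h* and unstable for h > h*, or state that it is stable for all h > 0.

(-10.0000,0); λ=-6 ⇒ h* = (10)/6 = 1.6667.

On y'=λy, z=hλ:
  y_{n+1} = y_n + z·[3/5·y_n + 2/5·y_{n+1}] ⇒ (1 − 2/5z)y_{n+1} = (1 + 3/5z)y_n
  R(z) = (1 + 3/5z)/(1 − 2/5z).

Boundary: |R(x)|=1, x<0.
x=-1.67: |R|=0.0012
R=−1: 1+3/5x = −1+2/5x ⇒ -1/5x=2 ⇒ x=2/(-1/5)=-10.0000
Confirm numerically:
  x=-9.838: |R|=0.99343 <1
  x=-6.936: |R|=0.83764 <1
  x=-5.662: |R|=0.73426 <1
  x=-4.084: |R|=0.55073 <1
  x=-10.325: |R|=1.01267 >1
  x=-10.128: |R|=1.00507 >1
  x=-10.063: |R|=1.00251 >1
Interval (-10.0000, 0).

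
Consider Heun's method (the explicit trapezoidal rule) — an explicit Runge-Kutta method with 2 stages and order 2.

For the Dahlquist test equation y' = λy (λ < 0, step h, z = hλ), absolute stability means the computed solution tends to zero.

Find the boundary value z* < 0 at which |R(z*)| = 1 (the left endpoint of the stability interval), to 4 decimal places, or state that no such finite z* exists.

Test eqn y'=λy, z=hλ:
  order 2, 2-stage ⇒ R(z)=1+z+z^2/2
  (e.g. R(-1.45)=0.60125, |R|=0.60125)

Need |R(x)|<1, x<0.
x=-1.45: |R|=0.6013
|R(-1.61)|=0.6861 |R(-1.44)|=0.5968 |R(-1.26)|=0.5338
Bisect:
  x_lo=-2.5624 |R|=1.7205  x_hi=-0.1488 |R|=0.8623
  mid=-1.35559 |R|=0.56322 →hi
  mid=-1.95899 |R|=0.95983 →hi
  mid=-2.26068 |R|=1.29466 →lo
  mid=-2.10983 |R|=1.11587 →lo
  mid=-2.03441 |R|=1.03500 →lo
  mid=-1.99670 |R|=0.99670 →hi
  mid=-2.01555 |R|=1.01568 →lo
  mid=-2.00613 |R|=1.00615 →lo
  mid=-2.00141 |R|=1.00141 →lo
  ...
  [-2.00009,-1.99994] ⇒ x*=-2.0000
So |R|<1 on (-2.0000, 0).

z* = -2.0000.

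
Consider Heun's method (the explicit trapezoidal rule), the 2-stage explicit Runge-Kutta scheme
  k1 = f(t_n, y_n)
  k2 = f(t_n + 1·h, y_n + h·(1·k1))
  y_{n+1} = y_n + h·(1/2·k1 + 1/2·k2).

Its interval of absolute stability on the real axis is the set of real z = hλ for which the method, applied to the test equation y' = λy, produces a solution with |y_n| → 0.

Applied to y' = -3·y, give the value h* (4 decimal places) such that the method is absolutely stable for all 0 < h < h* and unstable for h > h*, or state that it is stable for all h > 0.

(-2.0000,0); λ=-3 ⇒ h* = 0.6667.

With y'=λy (z=hλ):
  order 2, 2-stage ⇒ R(z)=1+z+z^2/2
  (e.g. R(-0.41)=0.67405, |R|=0.67405)

Solve |R(x)|<1 on ℝ⁻.
x=-0.41: |R|=0.6741
|R(-2.36)|=1.4248 |R(-0.6)|=0.5800 |R(-0.51)|=0.6200
Bisect:
  x_lo=-2.8119 |R|=2.1416  x_hi=-0.1359 |R|=0.8733
  mid=-1.47394 |R|=0.61231 →hi
  mid=-2.14294 |R|=1.15315 →lo
  mid=-1.80844 |R|=0.82679 →hi
  mid=-1.97569 |R|=0.97598 →hi
  mid=-2.05931 |R|=1.06107 →lo
  mid=-2.01750 |R|=1.01765 →lo
  mid=-1.99659 |R|=0.99660 →hi
  mid=-2.00705 |R|=1.00707 →lo
  ...
  [-2.00002,-1.99986] ⇒ x*=-2.0000
Stable set (-2.0000, 0).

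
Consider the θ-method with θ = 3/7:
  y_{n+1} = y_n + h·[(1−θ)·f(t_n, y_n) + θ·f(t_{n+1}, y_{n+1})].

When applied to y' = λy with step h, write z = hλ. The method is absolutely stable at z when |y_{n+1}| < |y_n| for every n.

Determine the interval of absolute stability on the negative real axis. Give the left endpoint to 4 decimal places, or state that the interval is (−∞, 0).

(-14.0000, 0).

On y'=λy, z=hλ:
  y_{n+1} = y_n + z·[4/7·y_n + 3/7·y_{n+1}] ⇒ (1 − 3/7z)y_{n+1} = (1 + 4/7z)y_n
  R(z) = (1 + 4/7z)/(1 − 3/7z).

Solve |R(x)|<1 on ℝ⁻.
x=-1.68: |R|=0.0233
R=−1: 1+4/7x = −1+3/7x ⇒ -1/7x=2 ⇒ x=2/(-1/7)=-14.0000
Confirm numerically:
  x=-10.258: |R|=0.90094 <1
  x=-8.047: |R|=0.80884 <1
  x=-7.825: |R|=0.79737 <1
  x=-6.233: |R|=0.69777 <1
  x=-14.597: |R|=1.01175 >1
  x=-14.570: |R|=1.01124 >1
  x=-14.139: |R|=1.00281 >1
Interval (-14.0000, 0).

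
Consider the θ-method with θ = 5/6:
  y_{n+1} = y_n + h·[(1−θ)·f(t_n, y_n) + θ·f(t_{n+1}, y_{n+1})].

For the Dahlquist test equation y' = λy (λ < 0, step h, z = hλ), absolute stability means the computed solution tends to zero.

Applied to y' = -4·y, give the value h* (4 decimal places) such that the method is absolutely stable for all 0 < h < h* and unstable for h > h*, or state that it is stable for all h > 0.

With y'=λy (z=hλ):
  y_{n+1} = y_n + z·[1/6·y_n + 5/6·y_{n+1}] ⇒ (1 − 5/6z)y_{n+1} = (1 + 1/6z)y_n
  so R(z) = (1 + 1/6z)/(1 − 5/6z).

Find x<0 with |R(x)|<1.
x=-1.49: |R|=0.3353
x=-2: |R|=0.2500
x=-10: |R|=0.0714
x=-100: |R|=0.1858
θ=5/6≥1/2 ⇒ |1+1/6x|<|1−5/6x| ∀x<0 ⇒ unbounded interval.

unbounded; (−∞, 0). Any h>0 works for λ=-4.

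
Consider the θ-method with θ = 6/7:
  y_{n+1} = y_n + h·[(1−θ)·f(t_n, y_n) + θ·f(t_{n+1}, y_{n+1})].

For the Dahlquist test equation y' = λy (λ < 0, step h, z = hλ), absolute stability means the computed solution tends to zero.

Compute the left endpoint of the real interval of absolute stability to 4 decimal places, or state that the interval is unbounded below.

interval (−∞, 0).

With y'=λy (z=hλ):
  y_{n+1} = y_n + z·[1/7·y_n + 6/7·y_{n+1}] ⇒ (1 − 6/7z)y_{n+1} = (1 + 1/7z)y_n
  ⇒ R(z) = (1 + 1/7z)/(1 − 6/7z).

Need |R(x)|<1, x<0.
x=-1.46: |R|=0.3515
x=-2: |R|=0.2632
x=-10: |R|=0.0448
x=-100: |R|=0.1532
θ=6/7≥1/2 ⇒ |1+1/7x|<|1−6/7x| ∀x<0 ⇒ interval (−∞,0).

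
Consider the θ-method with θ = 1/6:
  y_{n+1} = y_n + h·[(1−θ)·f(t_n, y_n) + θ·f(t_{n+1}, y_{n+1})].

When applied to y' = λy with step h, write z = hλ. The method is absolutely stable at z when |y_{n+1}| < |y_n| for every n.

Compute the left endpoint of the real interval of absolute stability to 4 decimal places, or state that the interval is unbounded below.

z* = -3.0000.

With y'=λy (z=hλ):
  y_{n+1} = y_n + z·[5/6·y_n + 1/6·y_{n+1}] ⇒ (1 − 1/6z)y_{n+1} = (1 + 5/6z)y_n
  so R(z) = (1 + 5/6z)/(1 − 1/6z).

Find x<0 with |R(x)|<1.
x=-0.87: |R|=0.2402
R=−1: 1+5/6x = −1+1/6x ⇒ -2/3x=2 ⇒ x=2/(-2/3)=-3.0000
Confirm numerically:
  x=-2.451: |R|=0.74015 <1
  x=-2.170: |R|=0.59364 <1
  x=-2.034: |R|=0.51904 <1
  x=-1.968: |R|=0.48193 <1
  x=-3.599: |R|=1.24961 >1
  x=-3.156: |R|=1.06815 >1
Stable set (-3.0000, 0).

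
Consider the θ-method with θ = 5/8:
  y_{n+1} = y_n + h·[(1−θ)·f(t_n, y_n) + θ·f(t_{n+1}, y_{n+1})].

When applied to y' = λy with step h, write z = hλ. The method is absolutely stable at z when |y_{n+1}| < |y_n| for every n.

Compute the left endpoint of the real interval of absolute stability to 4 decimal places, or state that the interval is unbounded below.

Set f=λy, z=hλ:
  y_{n+1} = y_n + z·[3/8·y_n + 5/8·y_{n+1}] ⇒ (1 − 5/8z)y_{n+1} = (1 + 3/8z)y_n
  R(z) = (1 + 3/8z)/(1 − 5/8z).

Boundary: |R(x)|=1, x<0.
x=-0.38: |R|=0.6929
x=-2: |R|=0.1111
x=-10: |R|=0.3793
x=-100: |R|=0.5748
θ=5/8≥1/2 ⇒ |1+3/8x|<|1−5/8x| ∀x<0 ⇒ unbounded interval.

(−∞, 0) — no finite endpoint.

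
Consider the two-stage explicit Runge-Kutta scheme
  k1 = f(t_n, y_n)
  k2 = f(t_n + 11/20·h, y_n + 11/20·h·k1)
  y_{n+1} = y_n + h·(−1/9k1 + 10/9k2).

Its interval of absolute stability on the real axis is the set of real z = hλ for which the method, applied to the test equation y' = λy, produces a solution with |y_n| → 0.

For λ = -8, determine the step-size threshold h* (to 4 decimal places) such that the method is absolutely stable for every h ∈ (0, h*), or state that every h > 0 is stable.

On y'=λy, z=hλ:
  k1=λy_n ⇒ h·k1=z·y_n;  k2=λ(1+11/20z)y_n ⇒ h·k2=z(1+11/20z)y_n
  y_{n+1}/y_n = 1 − 1/9z + 10/9z(1+11/20z) = 1 + z + 11/18z²
  Hence R(z) = 1 + z + 11/18z².

Boundary: |R(x)|=1, x<0.
x=-0.69: |R|=0.6009
R=1: x+11/18x²=0 ⇒ x=−18/11=-1.6364; min R=1−1/(4·11/18)=0.5909>−1
Confirm numerically:
  x=-1.093: |R|=0.63706 <1
  x=-0.705: |R|=0.59874 <1
  x=-0.688: |R|=0.60127 <1
  x=-2.168: |R|=1.70436 >1
  x=-1.725: |R|=1.09344 >1
Interval (-1.6364, 0).

(-1.6364,0); λ=-8 ⇒ h* = (18/11)/8 = 0.2045.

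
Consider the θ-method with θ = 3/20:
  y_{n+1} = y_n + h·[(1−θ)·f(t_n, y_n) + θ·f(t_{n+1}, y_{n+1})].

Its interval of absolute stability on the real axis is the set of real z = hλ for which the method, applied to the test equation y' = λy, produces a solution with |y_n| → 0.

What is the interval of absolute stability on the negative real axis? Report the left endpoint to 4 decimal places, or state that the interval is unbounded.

(-2.8571, 0).

On y'=λy, z=hλ:
  y_{n+1} = y_n + z·[17/20·y_n + 3/20·y_{n+1}] ⇒ (1 − 3/20z)y_{n+1} = (1 + 17/20z)y_n
  ⇒ R(z) = (1 + 17/20z)/(1 − 3/20z).

Boundary: |R(x)|=1, x<0.
x=-0.42: |R|=0.6049
R=−1: 1+17/20x = −1+3/20x ⇒ -7/10x=2 ⇒ x=2/(-7/10)=-2.8571
Confirm numerically:
  x=-2.208: |R|=0.65865 <1
  x=-2.196: |R|=0.65187 <1
  x=-1.217: |R|=0.02913 <1
  x=-1.145: |R|=0.02283 <1
  x=-3.304: |R|=1.20915 >1
  x=-3.222: |R|=1.17218 >1
  x=-3.123: |R|=1.12673 >1
Stable set (-2.8571, 0).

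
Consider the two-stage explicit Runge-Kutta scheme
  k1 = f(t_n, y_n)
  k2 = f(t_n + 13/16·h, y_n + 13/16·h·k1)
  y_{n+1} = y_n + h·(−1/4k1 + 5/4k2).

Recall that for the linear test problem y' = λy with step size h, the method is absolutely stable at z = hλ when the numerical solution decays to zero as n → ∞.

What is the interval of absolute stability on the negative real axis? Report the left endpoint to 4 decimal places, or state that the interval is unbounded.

z∈(-0.9846,0).

On y'=λy, z=hλ:
  k1=λy_n ⇒ h·k1=z·y_n;  k2=λ(1+13/16z)y_n ⇒ h·k2=z(1+13/16z)y_n
  y_{n+1}/y_n = 1 − 1/4z + 5/4z(1+13/16z) = 1 + z + 65/64z²
  ⇒ R(z) = 1 + z + 65/64z².

Find x<0 with |R(x)|<1.
x=-1.74: |R|=2.3349
R=1: x+65/64x²=0 ⇒ x=−64/65=-0.9846; min R=1−1/(4·65/64)=0.7538>−1
Confirm numerically:
  x=-0.640: |R|=0.77600 <1
  x=-0.633: |R|=0.77395 <1
  x=-0.403: |R|=0.76195 <1
  x=-1.563: |R|=1.91814 >1
  x=-1.156: |R|=1.20122 >1
  x=-1.075: |R|=1.09868 >1
So |R|<1 on (-0.9846, 0).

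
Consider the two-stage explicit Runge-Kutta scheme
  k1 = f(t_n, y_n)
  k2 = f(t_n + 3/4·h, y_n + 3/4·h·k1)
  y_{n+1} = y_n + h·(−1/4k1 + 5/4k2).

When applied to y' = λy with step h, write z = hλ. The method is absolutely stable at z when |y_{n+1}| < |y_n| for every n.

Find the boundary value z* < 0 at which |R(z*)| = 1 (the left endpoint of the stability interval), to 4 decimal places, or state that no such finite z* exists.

left endpoint -1.0667.

With y'=λy (z=hλ):
  k1=λy_n ⇒ h·k1=z·y_n;  k2=λ(1+3/4z)y_n ⇒ h·k2=z(1+3/4z)y_n
  y_{n+1}/y_n = 1 − 1/4z + 5/4z(1+3/4z) = 1 + z + 15/16z²
  so R(z) = 1 + z + 15/16z².

Solve |R(x)|<1 on ℝ⁻.
x=-0.8: |R|=0.8000
R=1: x+15/16x²=0 ⇒ x=−16/15=-1.0667; min R=1−1/(4·15/16)=0.7333>−1
Confirm numerically:
  x=-1.023: |R|=0.95812 <1
  x=-0.519: |R|=0.73353 <1
  x=-0.518: |R|=0.73355 <1
  x=-1.523: |R|=1.65156 >1
  x=-1.373: |R|=1.39431 >1
  x=-1.273: |R|=1.24625 >1
Interval (-1.0667, 0).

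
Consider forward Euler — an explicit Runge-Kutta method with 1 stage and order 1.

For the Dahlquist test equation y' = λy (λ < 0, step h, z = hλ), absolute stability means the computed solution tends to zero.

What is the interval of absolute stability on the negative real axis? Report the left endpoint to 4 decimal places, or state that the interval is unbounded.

(-2.0000, 0).

With y'=λy (z=hλ):
  order 1, 1-stage ⇒ R(z)=1+z
  (e.g. R(-1.71)=-0.71000, |R|=0.71000)

Boundary: |R(x)|=1, x<0.
x=-1.71: |R|=0.7100
|R(-1.85)|=0.8500 |R(-1.07)|=0.0700 |R(-0.76)|=0.2400
Bisect:
  x_lo=-2.7268 |R|=1.7268  x_hi=-0.3696 |R|=0.6304
  mid=-1.54820 |R|=0.54820 →hi
  mid=-2.13747 |R|=1.13747 →lo
  mid=-1.84284 |R|=0.84284 →hi
  mid=-1.99016 |R|=0.99016 →hi
  mid=-2.06382 |R|=1.06382 →lo
  mid=-2.02699 |R|=1.02699 →lo
  mid=-2.00857 |R|=1.00857 →lo
  mid=-1.99936 |R|=0.99936 →hi
  ...
  [-2.00008,-1.99994] ⇒ x*=-2.0000
So |R|<1 on (-2.0000, 0).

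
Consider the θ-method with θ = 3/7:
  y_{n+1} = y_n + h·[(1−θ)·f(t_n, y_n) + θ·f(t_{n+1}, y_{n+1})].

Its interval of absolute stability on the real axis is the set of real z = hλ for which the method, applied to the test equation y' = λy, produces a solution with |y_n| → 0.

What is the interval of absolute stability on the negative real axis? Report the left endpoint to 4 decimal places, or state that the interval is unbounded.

(-14.0000, 0).

Set f=λy, z=hλ:
  y_{n+1} = y_n + z·[4/7·y_n + 3/7·y_{n+1}] ⇒ (1 − 3/7z)y_{n+1} = (1 + 4/7z)y_n
  so R(z) = (1 + 4/7z)/(1 − 3/7z).

Boundary: |R(x)|=1, x<0.
x=-1.05: |R|=0.2759
R=−1: 1+4/7x = −1+3/7x ⇒ -1/7x=2 ⇒ x=2/(-1/7)=-14.0000
Confirm numerically:
  x=-12.632: |R|=0.96953 <1
  x=-8.138: |R|=0.81340 <1
  x=-6.890: |R|=0.74304 <1
  x=-6.138: |R|=0.69064 <1
  x=-14.054: |R|=1.00110 >1
  x=-14.051: |R|=1.00104 >1
Stable set (-14.0000, 0).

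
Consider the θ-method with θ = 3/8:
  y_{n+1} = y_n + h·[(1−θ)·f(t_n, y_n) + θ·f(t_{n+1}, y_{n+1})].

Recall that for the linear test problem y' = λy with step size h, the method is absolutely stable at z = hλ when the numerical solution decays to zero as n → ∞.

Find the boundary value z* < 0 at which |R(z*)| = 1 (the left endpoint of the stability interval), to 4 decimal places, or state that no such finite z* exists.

z* = -8.0000.

On y'=λy, z=hλ:
  y_{n+1} = y_n + z·[5/8·y_n + 3/8·y_{n+1}] ⇒ (1 − 3/8z)y_{n+1} = (1 + 5/8z)y_n
  ⇒ R(z) = (1 + 5/8z)/(1 − 3/8z).

Solve |R(x)|<1 on ℝ⁻.
x=-1.65: |R|=0.0193
R=−1: 1+5/8x = −1+3/8x ⇒ -1/4x=2 ⇒ x=2/(-1/4)=-8.0000
Confirm numerically:
  x=-5.963: |R|=0.84264 <1
  x=-5.667: |R|=0.81337 <1
  x=-5.226: |R|=0.76569 <1
  x=-8.536: |R|=1.03190 >1
  x=-8.376: |R|=1.02270 >1
Interval (-8.0000, 0).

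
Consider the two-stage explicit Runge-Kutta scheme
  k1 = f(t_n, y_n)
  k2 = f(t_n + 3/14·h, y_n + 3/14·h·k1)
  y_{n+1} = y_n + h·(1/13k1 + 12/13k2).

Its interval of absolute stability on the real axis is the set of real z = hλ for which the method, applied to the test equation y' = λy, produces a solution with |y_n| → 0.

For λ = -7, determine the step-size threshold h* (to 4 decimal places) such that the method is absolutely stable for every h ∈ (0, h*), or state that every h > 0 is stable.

With y'=λy (z=hλ):
  k1=λy_n ⇒ h·k1=z·y_n;  k2=λ(1+3/14z)y_n ⇒ h·k2=z(1+3/14z)y_n
  y_{n+1}/y_n = 1 + 1/13z + 12/13z(1+3/14z) = 1 + z + 18/91z²
  R(z) = 1 + z + 18/91z².

Solve |R(x)|<1 on ℝ⁻.
x=-1.56: |R|=0.0786
R=1: x+18/91x²=0 ⇒ x=−91/18=-5.0556; min R=1−1/(4·18/91)=-0.2639>−1
Confirm numerically:
  x=-4.058: |R|=0.19928 <1
  x=-2.693: |R|=0.25849 <1
  x=-2.537: |R|=0.26387 <1
  x=-2.124: |R|=0.23164 <1
  x=-5.362: |R|=1.32502 >1
  x=-5.230: |R|=1.18046 >1
  x=-5.135: |R|=1.08069 >1
Interval (-5.0556, 0).

(-5.0556,0); λ=-7 ⇒ h* = (91/18)/7 = 0.7222.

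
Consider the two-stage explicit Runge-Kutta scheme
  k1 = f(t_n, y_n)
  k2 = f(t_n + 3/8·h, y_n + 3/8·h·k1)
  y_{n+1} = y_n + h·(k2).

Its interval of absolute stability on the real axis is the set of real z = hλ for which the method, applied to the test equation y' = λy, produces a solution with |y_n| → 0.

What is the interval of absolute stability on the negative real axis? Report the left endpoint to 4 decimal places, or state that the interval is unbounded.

With y'=λy (z=hλ):
  k1=λy_n ⇒ h·k1=z·y_n;  k2=λ(1+3/8z)y_n ⇒ h·k2=z(1+3/8z)y_n
  y_{n+1}/y_n = 1 + z(1+3/8z) = 1 + z + 3/8z²
  R(z) = 1 + z + 3/8z².

Solve |R(x)|<1 on ℝ⁻.
x=-1.23: |R|=0.3373
R=1: x+3/8x²=0 ⇒ x=−8/3=-2.6667; min R=1−1/(4·3/8)=0.3333>−1
Confirm numerically:
  x=-2.571: |R|=0.90777 <1
  x=-2.468: |R|=0.81613 <1
  x=-1.375: |R|=0.33398 <1
  x=-1.290: |R|=0.33404 <1
  x=-2.924: |R|=1.28217 >1
  x=-2.760: |R|=1.09660 >1
Interval (-2.6667, 0).

(-2.6667, 0).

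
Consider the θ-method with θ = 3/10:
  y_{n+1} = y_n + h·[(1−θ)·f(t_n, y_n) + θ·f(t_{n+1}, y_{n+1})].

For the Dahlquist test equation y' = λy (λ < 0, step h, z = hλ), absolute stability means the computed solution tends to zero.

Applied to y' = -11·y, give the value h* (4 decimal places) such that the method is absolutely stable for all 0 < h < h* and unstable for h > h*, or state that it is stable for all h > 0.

(-5.0000,0); λ=-11 ⇒ h* = (5)/11 = 0.4545.

Test eqn y'=λy, z=hλ:
  y_{n+1} = y_n + z·[7/10·y_n + 3/10·y_{n+1}] ⇒ (1 − 3/10z)y_{n+1} = (1 + 7/10z)y_n
  so R(z) = (1 + 7/10z)/(1 − 3/10z).

Find x<0 with |R(x)|<1.
x=-0.52: |R|=0.5502
R=−1: 1+7/10x = −1+3/10x ⇒ -2/5x=2 ⇒ x=2/(-2/5)=-5.0000
Confirm numerically:
  x=-4.442: |R|=0.90431 <1
  x=-4.045: |R|=0.82742 <1
  x=-3.067: |R|=0.59731 <1
  x=-5.326: |R|=1.05020 >1
  x=-5.168: |R|=1.02635 >1
  x=-5.070: |R|=1.01111 >1
Interval (-5.0000, 0).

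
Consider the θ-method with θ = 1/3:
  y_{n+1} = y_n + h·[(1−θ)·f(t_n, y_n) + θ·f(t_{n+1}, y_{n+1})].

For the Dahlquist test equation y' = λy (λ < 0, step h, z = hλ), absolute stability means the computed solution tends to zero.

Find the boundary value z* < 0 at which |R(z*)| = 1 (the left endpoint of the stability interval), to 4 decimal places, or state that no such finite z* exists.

z* = -6.0000.

Set f=λy, z=hλ:
  y_{n+1} = y_n + z·[2/3·y_n + 1/3·y_{n+1}] ⇒ (1 − 1/3z)y_{n+1} = (1 + 2/3z)y_n
  so R(z) = (1 + 2/3z)/(1 − 1/3z).

Boundary: |R(x)|=1, x<0.
x=-0.68: |R|=0.4457
R=−1: 1+2/3x = −1+1/3x ⇒ -1/3x=2 ⇒ x=2/(-1/3)=-6.0000
Confirm numerically:
  x=-5.105: |R|=0.88957 <1
  x=-4.054: |R|=0.72413 <1
  x=-4.020: |R|=0.71795 <1
  x=-6.277: |R|=1.02986 >1
  x=-6.199: |R|=1.02163 >1
Interval (-6.0000, 0).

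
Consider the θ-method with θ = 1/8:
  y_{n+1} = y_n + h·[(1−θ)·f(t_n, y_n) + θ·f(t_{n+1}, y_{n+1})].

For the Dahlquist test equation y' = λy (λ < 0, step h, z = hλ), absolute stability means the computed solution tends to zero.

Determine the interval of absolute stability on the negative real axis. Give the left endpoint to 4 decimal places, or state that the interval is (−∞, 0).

(-2.6667, 0).

On y'=λy, z=hλ:
  y_{n+1} = y_n + z·[7/8·y_n + 1/8·y_{n+1}] ⇒ (1 − 1/8z)y_{n+1} = (1 + 7/8z)y_n
  R(z) = (1 + 7/8z)/(1 − 1/8z).

Solve |R(x)|<1 on ℝ⁻.
x=-0.75: |R|=0.3143
R=−1: 1+7/8x = −1+1/8x ⇒ -3/4x=2 ⇒ x=2/(-3/4)=-2.6667
Confirm numerically:
  x=-1.943: |R|=0.56331 <1
  x=-1.323: |R|=0.13526 <1
  x=-1.231: |R|=0.06684 <1
  x=-2.914: |R|=1.13597 >1
  x=-2.826: |R|=1.08831 >1
Stable set (-2.6667, 0).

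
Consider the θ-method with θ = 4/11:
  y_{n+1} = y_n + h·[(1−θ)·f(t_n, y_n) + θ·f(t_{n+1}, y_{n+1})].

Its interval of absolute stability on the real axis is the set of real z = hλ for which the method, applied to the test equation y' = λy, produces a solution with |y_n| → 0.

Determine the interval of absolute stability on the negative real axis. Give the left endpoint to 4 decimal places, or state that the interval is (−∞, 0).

On y'=λy, z=hλ:
  y_{n+1} = y_n + z·[7/11·y_n + 4/11·y_{n+1}] ⇒ (1 − 4/11z)y_{n+1} = (1 + 7/11z)y_n
  Hence R(z) = (1 + 7/11z)/(1 − 4/11z).

Find x<0 with |R(x)|<1.
x=-0.67: |R|=0.4613
R=−1: 1+7/11x = −1+4/11x ⇒ -3/11x=2 ⇒ x=2/(-3/11)=-7.3333
Confirm numerically:
  x=-6.520: |R|=0.93420 <1
  x=-3.440: |R|=0.52827 <1
  x=-3.205: |R|=0.48006 <1
  x=-7.677: |R|=1.02472 >1
  x=-7.642: |R|=1.02228 >1
  x=-7.603: |R|=1.01954 >1
Interval (-7.3333, 0).

(-7.3333, 0).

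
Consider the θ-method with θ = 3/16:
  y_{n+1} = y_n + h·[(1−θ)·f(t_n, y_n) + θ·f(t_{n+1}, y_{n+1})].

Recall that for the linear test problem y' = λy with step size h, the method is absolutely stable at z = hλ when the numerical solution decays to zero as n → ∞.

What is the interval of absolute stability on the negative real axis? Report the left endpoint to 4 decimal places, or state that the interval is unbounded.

With y'=λy (z=hλ):
  y_{n+1} = y_n + z·[13/16·y_n + 3/16·y_{n+1}] ⇒ (1 − 3/16z)y_{n+1} = (1 + 13/16z)y_n
  R(z) = (1 + 13/16z)/(1 − 3/16z).

Solve |R(x)|<1 on ℝ⁻.
x=-1.51: |R|=0.1768
R=−1: 1+13/16x = −1+3/16x ⇒ -5/8x=2 ⇒ x=2/(-5/8)=-3.2000
Confirm numerically:
  x=-3.040: |R|=0.93631 <1
  x=-2.404: |R|=0.65707 <1
  x=-1.619: |R|=0.24198 <1
  x=-3.604: |R|=1.15068 >1
  x=-3.432: |R|=1.08823 >1
Interval (-3.2000, 0).

z∈(-3.2000,0).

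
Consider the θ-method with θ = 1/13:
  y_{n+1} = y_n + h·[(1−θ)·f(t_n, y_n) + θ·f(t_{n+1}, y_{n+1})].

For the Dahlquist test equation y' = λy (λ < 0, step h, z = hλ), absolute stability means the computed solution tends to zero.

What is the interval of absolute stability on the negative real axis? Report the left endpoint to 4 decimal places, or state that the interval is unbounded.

On y'=λy, z=hλ:
  y_{n+1} = y_n + z·[12/13·y_n + 1/13·y_{n+1}] ⇒ (1 − 1/13z)y_{n+1} = (1 + 12/13z)y_n
  ⇒ R(z) = (1 + 12/13z)/(1 − 1/13z).

Find x<0 with |R(x)|<1.
x=-1.1: |R|=0.0142
R=−1: 1+12/13x = −1+1/13x ⇒ -11/13x=2 ⇒ x=2/(-11/13)=-2.3636
Confirm numerically:
  x=-1.739: |R|=0.53382 <1
  x=-1.251: |R|=0.14118 <1
  x=-1.110: |R|=0.02268 <1
  x=-2.736: |R|=1.26029 >1
  x=-2.533: |R|=1.11994 >1
  x=-2.440: |R|=1.05440 >1
Stable set (-2.3636, 0).

z∈(-2.3636,0).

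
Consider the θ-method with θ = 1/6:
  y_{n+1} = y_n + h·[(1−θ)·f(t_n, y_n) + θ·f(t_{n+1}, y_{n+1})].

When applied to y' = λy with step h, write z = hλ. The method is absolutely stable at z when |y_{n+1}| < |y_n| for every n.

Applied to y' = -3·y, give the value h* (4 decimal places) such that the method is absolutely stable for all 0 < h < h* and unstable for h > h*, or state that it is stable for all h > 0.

Set f=λy, z=hλ:
  y_{n+1} = y_n + z·[5/6·y_n + 1/6·y_{n+1}] ⇒ (1 − 1/6z)y_{n+1} = (1 + 5/6z)y_n
  R(z) = (1 + 5/6z)/(1 − 1/6z).

Boundary: |R(x)|=1, x<0.
x=-1.54: |R|=0.2255
R=−1: 1+5/6x = −1+1/6x ⇒ -2/3x=2 ⇒ x=2/(-2/3)=-3.0000
Confirm numerically:
  x=-2.218: |R|=0.61937 <1
  x=-1.790: |R|=0.37869 <1
  x=-1.396: |R|=0.13250 <1
  x=-3.588: |R|=1.24531 >1
  x=-3.218: |R|=1.09460 >1
Interval (-3.0000, 0).

(-3.0000,0); λ=-3 ⇒ h* = (3)/3 = 1.0000.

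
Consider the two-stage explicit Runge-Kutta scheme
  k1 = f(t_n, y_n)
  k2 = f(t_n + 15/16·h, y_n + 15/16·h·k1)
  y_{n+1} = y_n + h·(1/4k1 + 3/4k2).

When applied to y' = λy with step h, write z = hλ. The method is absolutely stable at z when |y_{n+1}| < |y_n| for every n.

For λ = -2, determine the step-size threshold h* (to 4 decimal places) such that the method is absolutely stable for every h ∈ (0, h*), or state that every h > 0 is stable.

(-1.4222,0); λ=-2 ⇒ h* = (64/45)/2 = 0.7111.

With y'=λy (z=hλ):
  k1=λy_n ⇒ h·k1=z·y_n;  k2=λ(1+15/16z)y_n ⇒ h·k2=z(1+15/16z)y_n
  y_{n+1}/y_n = 1 + 1/4z + 3/4z(1+15/16z) = 1 + z + 45/64z²
  ⇒ R(z) = 1 + z + 45/64z².

Need |R(x)|<1, x<0.
x=-1.01: |R|=0.7073
R=1: x+45/64x²=0 ⇒ x=−64/45=-1.4222; min R=1−1/(4·45/64)=0.6444>−1
Confirm numerically:
  x=-1.016: |R|=0.70981 <1
  x=-0.775: |R|=0.64731 <1
  x=-0.625: |R|=0.64966 <1
  x=-1.829: |R|=1.52312 >1
  x=-1.660: |R|=1.27753 >1
  x=-1.516: |R|=1.09996 >1
Interval (-1.4222, 0).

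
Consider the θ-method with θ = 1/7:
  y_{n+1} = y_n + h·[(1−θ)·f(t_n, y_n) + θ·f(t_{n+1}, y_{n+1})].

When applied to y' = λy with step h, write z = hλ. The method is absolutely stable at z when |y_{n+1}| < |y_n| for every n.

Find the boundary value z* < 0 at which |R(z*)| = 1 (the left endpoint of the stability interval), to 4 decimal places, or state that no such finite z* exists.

On y'=λy, z=hλ:
  y_{n+1} = y_n + z·[6/7·y_n + 1/7·y_{n+1}] ⇒ (1 − 1/7z)y_{n+1} = (1 + 6/7z)y_n
  ⇒ R(z) = (1 + 6/7z)/(1 − 1/7z).

Boundary: |R(x)|=1, x<0.
x=-1.25: |R|=0.0606
R=−1: 1+6/7x = −1+1/7x ⇒ -5/7x=2 ⇒ x=2/(-5/7)=-2.8000
Confirm numerically:
  x=-1.838: |R|=0.45576 <1
  x=-1.504: |R|=0.23801 <1
  x=-1.182: |R|=0.01124 <1
  x=-3.363: |R|=1.27164 >1
  x=-3.220: |R|=1.20548 >1
Interval (-2.8000, 0).

left endpoint -2.8000.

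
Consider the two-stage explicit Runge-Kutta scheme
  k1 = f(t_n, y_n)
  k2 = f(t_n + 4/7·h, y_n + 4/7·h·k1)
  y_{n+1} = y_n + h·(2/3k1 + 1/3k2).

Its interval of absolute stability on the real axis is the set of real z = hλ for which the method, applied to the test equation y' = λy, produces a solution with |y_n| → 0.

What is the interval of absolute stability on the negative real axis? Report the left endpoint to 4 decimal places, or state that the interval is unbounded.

Set f=λy, z=hλ:
  k1=λy_n ⇒ h·k1=z·y_n;  k2=λ(1+4/7z)y_n ⇒ h·k2=z(1+4/7z)y_n
  y_{n+1}/y_n = 1 + 2/3z + 1/3z(1+4/7z) = 1 + z + 4/21z²
  ⇒ R(z) = 1 + z + 4/21z².

Boundary: |R(x)|=1, x<0.
x=-1.66: |R|=0.1351
R=1: x+4/21x²=0 ⇒ x=−21/4=-5.2500; min R=1−1/(4·4/21)=-0.3125>−1
Confirm numerically:
  x=-4.183: |R|=0.14986 <1
  x=-3.632: |R|=0.11935 <1
  x=-2.902: |R|=0.29788 <1
  x=-5.612: |R|=1.38696 >1
  x=-5.444: |R|=1.20117 >1
Interval (-5.2500, 0).

z∈(-5.2500,0).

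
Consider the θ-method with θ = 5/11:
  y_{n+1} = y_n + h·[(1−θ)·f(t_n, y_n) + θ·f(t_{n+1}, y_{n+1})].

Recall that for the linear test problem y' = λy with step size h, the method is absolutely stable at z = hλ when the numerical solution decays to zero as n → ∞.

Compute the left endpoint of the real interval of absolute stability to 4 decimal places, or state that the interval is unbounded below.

Set f=λy, z=hλ:
  y_{n+1} = y_n + z·[6/11·y_n + 5/11·y_{n+1}] ⇒ (1 − 5/11z)y_{n+1} = (1 + 6/11z)y_n
  ⇒ R(z) = (1 + 6/11z)/(1 − 5/11z).

Boundary: |R(x)|=1, x<0.
x=-0.53: |R|=0.5729
R=−1: 1+6/11x = −1+5/11x ⇒ -1/11x=2 ⇒ x=2/(-1/11)=-22.0000
Confirm numerically:
  x=-18.749: |R|=0.96896 <1
  x=-17.822: |R|=0.95827 <1
  x=-11.437: |R|=0.84508 <1
  x=-11.394: |R|=0.84396 <1
  x=-22.252: |R|=1.00206 >1
  x=-22.193: |R|=1.00158 >1
Stable set (-22.0000, 0).

left endpoint -22.0000.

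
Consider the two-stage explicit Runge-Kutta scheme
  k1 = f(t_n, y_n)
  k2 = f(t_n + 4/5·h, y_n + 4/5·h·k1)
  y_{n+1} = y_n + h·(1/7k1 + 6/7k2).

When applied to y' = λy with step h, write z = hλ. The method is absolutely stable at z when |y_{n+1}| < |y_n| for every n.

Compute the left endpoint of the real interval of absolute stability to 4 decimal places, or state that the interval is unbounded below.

z* = -1.4583.

With y'=λy (z=hλ):
  k1=λy_n ⇒ h·k1=z·y_n;  k2=λ(1+4/5z)y_n ⇒ h·k2=z(1+4/5z)y_n
  y_{n+1}/y_n = 1 + 1/7z + 6/7z(1+4/5z) = 1 + z + 24/35z²
  Hence R(z) = 1 + z + 24/35z².

Need |R(x)|<1, x<0.
x=-1.09: |R|=0.7247
R=1: x+24/35x²=0 ⇒ x=−35/24=-1.4583; min R=1−1/(4·24/35)=0.6354>−1
Confirm numerically:
  x=-1.339: |R|=0.89043 <1
  x=-1.301: |R|=0.85964 <1
  x=-0.653: |R|=0.63939 <1
  x=-1.621: |R|=1.18081 >1
  x=-1.522: |R|=1.06645 >1
  x=-1.515: |R|=1.05887 >1
Stable set (-1.4583, 0).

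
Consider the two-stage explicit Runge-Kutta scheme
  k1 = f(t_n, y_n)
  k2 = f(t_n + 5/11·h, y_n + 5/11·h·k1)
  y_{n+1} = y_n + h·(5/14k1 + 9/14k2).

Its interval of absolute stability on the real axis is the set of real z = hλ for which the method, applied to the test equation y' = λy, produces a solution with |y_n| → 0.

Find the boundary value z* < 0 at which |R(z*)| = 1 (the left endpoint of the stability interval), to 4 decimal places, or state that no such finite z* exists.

Set f=λy, z=hλ:
  k1=λy_n ⇒ h·k1=z·y_n;  k2=λ(1+5/11z)y_n ⇒ h·k2=z(1+5/11z)y_n
  y_{n+1}/y_n = 1 + 5/14z + 9/14z(1+5/11z) = 1 + z + 45/154z²
  ⇒ R(z) = 1 + z + 45/154z².

Need |R(x)|<1, x<0.
x=-1.6: |R|=0.1481
R=1: x+45/154x²=0 ⇒ x=−154/45=-3.4222; min R=1−1/(4·45/154)=0.1444>−1
Confirm numerically:
  x=-2.619: |R|=0.38530 <1
  x=-2.159: |R|=0.20306 <1
  x=-1.780: |R|=0.14583 <1
  x=-3.824: |R|=1.44895 >1
  x=-3.568: |R|=1.15199 >1
  x=-3.508: |R|=1.08793 >1
So |R|<1 on (-3.4222, 0).

left endpoint -3.4222.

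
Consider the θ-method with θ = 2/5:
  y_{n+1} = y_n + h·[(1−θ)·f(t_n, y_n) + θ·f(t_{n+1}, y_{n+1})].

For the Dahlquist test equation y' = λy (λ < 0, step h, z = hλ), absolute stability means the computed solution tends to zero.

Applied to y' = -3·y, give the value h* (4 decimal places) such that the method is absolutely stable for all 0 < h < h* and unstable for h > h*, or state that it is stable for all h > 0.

(-10.0000,0); λ=-3 ⇒ h* = (10)/3 = 3.3333.

With y'=λy (z=hλ):
  y_{n+1} = y_n + z·[3/5·y_n + 2/5·y_{n+1}] ⇒ (1 − 2/5z)y_{n+1} = (1 + 3/5z)y_n
  so R(z) = (1 + 3/5z)/(1 − 2/5z).

Need |R(x)|<1, x<0.
x=-1.69: |R|=0.0084
R=−1: 1+3/5x = −1+2/5x ⇒ -1/5x=2 ⇒ x=2/(-1/5)=-10.0000
Confirm numerically:
  x=-8.422: |R|=0.92776 <1
  x=-5.880: |R|=0.75418 <1
  x=-5.365: |R|=0.70534 <1
  x=-4.488: |R|=0.60561 <1
  x=-10.353: |R|=1.01373 >1
  x=-10.343: |R|=1.01335 >1
So |R|<1 on (-10.0000, 0).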